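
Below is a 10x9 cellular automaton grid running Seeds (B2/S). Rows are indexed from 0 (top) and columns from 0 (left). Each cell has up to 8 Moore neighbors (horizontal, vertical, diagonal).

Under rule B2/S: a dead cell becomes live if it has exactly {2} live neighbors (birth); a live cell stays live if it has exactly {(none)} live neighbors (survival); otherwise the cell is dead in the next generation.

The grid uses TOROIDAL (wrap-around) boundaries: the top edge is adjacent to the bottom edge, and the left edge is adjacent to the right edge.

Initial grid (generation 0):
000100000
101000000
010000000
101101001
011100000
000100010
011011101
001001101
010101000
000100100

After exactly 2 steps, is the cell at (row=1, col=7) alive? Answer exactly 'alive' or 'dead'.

Simulating step by step:
Generation 0 (given above): 29 live cells
Generation 1: 9 live cells
010010000
000100000
000010000
000000000
000000110
000000001
000000000
000000000
100000000
000001000
Generation 2: 14 live cells
001101000
001001000
000100000
000001110
000000001
000000100
000000000
000000000
000000000
110010000

Cell (1,7) at generation 2: 0 -> dead

Answer: dead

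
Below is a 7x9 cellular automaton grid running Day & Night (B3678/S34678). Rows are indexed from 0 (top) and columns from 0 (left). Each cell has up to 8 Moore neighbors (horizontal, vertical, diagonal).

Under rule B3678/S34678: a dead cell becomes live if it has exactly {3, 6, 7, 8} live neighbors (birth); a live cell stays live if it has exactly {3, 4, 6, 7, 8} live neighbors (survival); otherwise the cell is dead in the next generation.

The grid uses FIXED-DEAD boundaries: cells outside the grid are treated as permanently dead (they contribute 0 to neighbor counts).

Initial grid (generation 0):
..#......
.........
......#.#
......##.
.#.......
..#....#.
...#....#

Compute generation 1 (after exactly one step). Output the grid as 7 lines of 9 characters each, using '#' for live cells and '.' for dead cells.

Simulating step by step:
Generation 0 (given above): 10 live cells
Generation 1: 3 live cells
(generation 1 grid is the final answer)

Answer: .........
.........
.........
.......#.
......##.
.........
.........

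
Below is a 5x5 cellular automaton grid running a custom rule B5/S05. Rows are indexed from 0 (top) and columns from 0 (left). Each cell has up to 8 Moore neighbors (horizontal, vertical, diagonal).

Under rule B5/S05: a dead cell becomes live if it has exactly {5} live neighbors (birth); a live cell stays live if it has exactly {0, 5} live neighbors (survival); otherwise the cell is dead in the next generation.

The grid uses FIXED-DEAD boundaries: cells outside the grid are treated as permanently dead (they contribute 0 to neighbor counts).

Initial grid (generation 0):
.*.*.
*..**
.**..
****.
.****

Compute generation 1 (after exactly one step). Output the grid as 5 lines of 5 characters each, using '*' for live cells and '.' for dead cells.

Simulating step by step:
Generation 0 (given above): 15 live cells
Generation 1: 6 live cells
(generation 1 grid is the final answer)

Answer: .....
..*..
.***.
...*.
..*..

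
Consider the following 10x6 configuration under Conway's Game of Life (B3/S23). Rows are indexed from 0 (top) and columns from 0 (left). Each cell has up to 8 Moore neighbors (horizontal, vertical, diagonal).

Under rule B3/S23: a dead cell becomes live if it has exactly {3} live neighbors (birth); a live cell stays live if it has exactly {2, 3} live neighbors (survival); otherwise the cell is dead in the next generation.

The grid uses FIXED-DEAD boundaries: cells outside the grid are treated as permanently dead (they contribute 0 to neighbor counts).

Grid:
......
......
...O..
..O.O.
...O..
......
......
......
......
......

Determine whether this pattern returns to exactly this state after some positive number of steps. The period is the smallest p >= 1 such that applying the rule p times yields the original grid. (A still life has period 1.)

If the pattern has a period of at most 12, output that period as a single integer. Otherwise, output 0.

Simulating and comparing each generation to the original:
Gen 0 (original, given above): 4 live cells
Gen 1: 4 live cells, MATCHES original -> period = 1

Answer: 1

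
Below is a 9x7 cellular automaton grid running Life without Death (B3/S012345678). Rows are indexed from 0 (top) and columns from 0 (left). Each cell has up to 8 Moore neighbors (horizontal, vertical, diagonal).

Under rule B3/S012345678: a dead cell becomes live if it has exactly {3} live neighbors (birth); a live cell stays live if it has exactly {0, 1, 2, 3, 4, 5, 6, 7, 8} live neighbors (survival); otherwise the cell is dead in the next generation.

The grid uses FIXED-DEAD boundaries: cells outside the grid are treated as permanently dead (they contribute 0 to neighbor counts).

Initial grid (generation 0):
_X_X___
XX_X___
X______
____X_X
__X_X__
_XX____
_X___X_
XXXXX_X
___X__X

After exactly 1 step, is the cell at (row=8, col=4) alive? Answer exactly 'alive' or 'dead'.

Answer: alive

Derivation:
Simulating step by step:
Generation 0 (given above): 22 live cells
Generation 1: 33 live cells
XX_X___
XX_X___
XX_____
___XXXX
_XX_XX_
_XXX___
_X__XX_
XXXXX_X
_X_XXXX

Cell (8,4) at generation 1: 1 -> alive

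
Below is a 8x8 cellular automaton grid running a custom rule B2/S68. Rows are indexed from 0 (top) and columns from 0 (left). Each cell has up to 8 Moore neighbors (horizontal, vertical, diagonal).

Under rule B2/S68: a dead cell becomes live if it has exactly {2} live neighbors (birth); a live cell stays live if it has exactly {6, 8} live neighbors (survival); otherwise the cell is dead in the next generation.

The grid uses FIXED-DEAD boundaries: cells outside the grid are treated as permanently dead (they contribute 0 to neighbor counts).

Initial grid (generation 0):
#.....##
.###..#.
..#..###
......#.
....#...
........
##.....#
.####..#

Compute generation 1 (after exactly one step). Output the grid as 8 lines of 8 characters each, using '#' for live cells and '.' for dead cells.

Answer: ...#.#..
#...#...
....#...
...##...
.....#..
##......
....#.#.
......#.

Derivation:
Simulating step by step:
Generation 0 (given above): 21 live cells
Generation 1: 13 live cells
(generation 1 grid is the final answer)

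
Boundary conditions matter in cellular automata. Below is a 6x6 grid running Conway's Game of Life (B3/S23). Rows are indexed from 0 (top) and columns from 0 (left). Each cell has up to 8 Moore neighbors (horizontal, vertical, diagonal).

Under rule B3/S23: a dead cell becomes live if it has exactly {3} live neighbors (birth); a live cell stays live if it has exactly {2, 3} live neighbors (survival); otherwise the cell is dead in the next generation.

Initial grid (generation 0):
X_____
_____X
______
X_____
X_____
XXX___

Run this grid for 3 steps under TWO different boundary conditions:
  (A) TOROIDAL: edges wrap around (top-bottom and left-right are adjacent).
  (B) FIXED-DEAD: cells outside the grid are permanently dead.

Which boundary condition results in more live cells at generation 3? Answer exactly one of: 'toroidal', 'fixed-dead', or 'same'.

Under TOROIDAL boundary, generation 3:
X____X
______
______
______
X____X
_X__X_
Population = 6

Under FIXED-DEAD boundary, generation 3:
______
______
______
______
XX____
XX____
Population = 4

Comparison: toroidal=6, fixed-dead=4 -> toroidal

Answer: toroidal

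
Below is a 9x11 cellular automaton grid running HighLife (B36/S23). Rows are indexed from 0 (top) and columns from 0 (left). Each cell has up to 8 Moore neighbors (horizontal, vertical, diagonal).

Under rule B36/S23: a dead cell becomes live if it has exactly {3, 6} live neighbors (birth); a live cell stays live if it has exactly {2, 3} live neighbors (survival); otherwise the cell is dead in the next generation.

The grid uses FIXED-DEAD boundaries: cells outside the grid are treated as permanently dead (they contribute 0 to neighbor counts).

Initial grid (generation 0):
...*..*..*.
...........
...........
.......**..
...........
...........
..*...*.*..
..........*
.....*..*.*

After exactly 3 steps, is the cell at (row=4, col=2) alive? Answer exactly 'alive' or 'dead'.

Simulating step by step:
Generation 0 (given above): 12 live cells
Generation 1: 2 live cells
...........
...........
...........
...........
...........
...........
...........
.......*...
.........*.
Generation 2: 0 live cells
...........
...........
...........
...........
...........
...........
...........
...........
...........
Generation 3: 0 live cells
...........
...........
...........
...........
...........
...........
...........
...........
...........

Cell (4,2) at generation 3: 0 -> dead

Answer: dead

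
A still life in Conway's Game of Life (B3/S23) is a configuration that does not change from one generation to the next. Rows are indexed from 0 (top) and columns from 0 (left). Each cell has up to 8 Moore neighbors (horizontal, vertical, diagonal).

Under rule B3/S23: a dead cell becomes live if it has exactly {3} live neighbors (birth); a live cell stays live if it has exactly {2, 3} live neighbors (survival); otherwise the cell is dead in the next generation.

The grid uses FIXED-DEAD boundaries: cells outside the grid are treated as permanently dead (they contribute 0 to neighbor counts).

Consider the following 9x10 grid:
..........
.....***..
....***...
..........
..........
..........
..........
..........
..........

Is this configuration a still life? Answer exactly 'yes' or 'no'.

Answer: no

Derivation:
Compute generation 1 and compare to generation 0 (given above):
Generation 1:
......*...
....*..*..
....*..*..
.....*....
..........
..........
..........
..........
..........
Cell (0,6) differs: gen0=0 vs gen1=1 -> NOT a still life.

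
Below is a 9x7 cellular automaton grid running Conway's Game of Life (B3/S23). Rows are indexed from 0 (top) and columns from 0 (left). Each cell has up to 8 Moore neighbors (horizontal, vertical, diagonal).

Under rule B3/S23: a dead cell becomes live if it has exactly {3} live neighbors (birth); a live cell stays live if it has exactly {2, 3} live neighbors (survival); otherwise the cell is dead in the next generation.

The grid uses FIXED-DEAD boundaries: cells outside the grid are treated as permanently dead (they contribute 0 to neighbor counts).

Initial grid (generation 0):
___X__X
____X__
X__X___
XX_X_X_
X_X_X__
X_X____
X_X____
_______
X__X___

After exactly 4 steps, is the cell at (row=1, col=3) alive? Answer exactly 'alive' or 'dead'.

Answer: dead

Derivation:
Simulating step by step:
Generation 0 (given above): 18 live cells
Generation 1: 14 live cells
_______
___XX__
XXXX___
X__X___
X_X_X__
X_X____
_______
_X_____
_______
Generation 2: 11 live cells
_______
_X_XX__
XX_____
X___X__
X_X____
___X___
_X_____
_______
_______
Generation 3: 13 live cells
_______
XXX____
XXXXX__
X______
_X_X___
_XX____
_______
_______
_______
Generation 4: 9 live cells
_X_____
X______
___X___
X___X__
XX_____
_XX____
_______
_______
_______

Cell (1,3) at generation 4: 0 -> dead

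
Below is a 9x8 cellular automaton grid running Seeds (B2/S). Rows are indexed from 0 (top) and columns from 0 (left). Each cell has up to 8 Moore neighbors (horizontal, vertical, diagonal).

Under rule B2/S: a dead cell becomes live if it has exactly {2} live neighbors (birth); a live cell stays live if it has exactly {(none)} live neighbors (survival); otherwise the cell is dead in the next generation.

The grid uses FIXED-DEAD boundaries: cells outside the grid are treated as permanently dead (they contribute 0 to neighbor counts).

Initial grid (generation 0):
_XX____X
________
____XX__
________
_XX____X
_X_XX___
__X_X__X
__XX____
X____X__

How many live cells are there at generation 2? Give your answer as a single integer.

Answer: 8

Derivation:
Simulating step by step:
Generation 0 (given above): 18 live cells
Generation 1: 25 live cells
________
_XXXXXX_
________
_XXXXXX_
X___X___
X____XXX
_____X__
_____XX_
_XXXX___
Generation 2: 8 live cells
_X____X_
________
X______X
X_______
________
_X______
________
_X______
______X_
Population at generation 2: 8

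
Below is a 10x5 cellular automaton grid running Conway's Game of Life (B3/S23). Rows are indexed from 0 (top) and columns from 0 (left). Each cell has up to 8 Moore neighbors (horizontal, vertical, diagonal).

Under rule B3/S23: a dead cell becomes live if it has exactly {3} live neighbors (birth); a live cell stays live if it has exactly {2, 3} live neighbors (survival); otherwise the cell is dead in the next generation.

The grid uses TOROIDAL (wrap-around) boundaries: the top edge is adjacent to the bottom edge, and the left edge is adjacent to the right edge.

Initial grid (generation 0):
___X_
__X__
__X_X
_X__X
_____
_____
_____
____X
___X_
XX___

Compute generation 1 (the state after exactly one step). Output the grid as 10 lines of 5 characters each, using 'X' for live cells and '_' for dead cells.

Answer: _XX__
__X__
XXX__
X__X_
_____
_____
_____
_____
X___X
__X_X

Derivation:
Simulating step by step:
Generation 0 (given above): 10 live cells
Generation 1: 12 live cells
(generation 1 grid is the final answer)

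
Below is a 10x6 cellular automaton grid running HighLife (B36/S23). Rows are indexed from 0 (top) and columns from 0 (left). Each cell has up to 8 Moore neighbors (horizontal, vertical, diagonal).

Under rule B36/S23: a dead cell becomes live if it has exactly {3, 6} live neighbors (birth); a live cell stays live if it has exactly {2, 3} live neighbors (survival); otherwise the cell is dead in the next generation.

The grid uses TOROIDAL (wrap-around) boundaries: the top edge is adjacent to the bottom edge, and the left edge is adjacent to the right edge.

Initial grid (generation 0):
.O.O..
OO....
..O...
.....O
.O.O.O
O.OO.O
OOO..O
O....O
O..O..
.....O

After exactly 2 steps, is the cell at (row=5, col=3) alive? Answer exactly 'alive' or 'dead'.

Simulating step by step:
Generation 0 (given above): 22 live cells
Generation 1: 23 live cells
.OO...
OO....
OO....
O.O.O.
.O.O.O
.O.O..
..OO..
..O.O.
O...O.
O.O.O.
Generation 2: 23 live cells
..OO.O
......
..O...
..OOO.
.O.O.O
OOOO..
.O..O.
.OO.OO
....O.
O.O...

Cell (5,3) at generation 2: 1 -> alive

Answer: alive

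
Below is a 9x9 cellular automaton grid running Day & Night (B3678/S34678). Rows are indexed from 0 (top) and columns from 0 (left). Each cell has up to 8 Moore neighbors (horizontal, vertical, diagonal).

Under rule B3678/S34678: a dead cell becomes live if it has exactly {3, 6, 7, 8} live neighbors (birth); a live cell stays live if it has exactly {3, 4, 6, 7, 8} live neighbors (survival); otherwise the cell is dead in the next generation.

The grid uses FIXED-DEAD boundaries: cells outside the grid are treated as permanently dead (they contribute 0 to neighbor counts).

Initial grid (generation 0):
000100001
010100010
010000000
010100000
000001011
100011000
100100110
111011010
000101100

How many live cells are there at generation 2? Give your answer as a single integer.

Answer: 19

Derivation:
Simulating step by step:
Generation 0 (given above): 27 live cells
Generation 1: 21 live cells
001000000
000000000
100000000
001000000
000000100
000011001
101100100
011011110
011001100
Generation 2: 19 live cells
000000000
000000000
000000000
000000000
000001000
000101110
001101100
100010010
011111110
Population at generation 2: 19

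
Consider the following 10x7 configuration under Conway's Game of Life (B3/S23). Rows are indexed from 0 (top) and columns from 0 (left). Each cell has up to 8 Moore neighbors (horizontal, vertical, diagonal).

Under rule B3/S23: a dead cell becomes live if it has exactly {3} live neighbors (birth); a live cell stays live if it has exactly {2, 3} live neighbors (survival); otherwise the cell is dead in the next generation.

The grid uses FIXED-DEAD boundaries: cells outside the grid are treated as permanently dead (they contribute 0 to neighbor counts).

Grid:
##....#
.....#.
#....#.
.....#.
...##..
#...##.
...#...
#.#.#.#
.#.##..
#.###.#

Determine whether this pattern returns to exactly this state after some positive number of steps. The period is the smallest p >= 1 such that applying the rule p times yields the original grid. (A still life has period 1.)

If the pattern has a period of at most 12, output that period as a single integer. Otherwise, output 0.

Answer: 0

Derivation:
Simulating and comparing each generation to the original:
Gen 0 (original, given above): 25 live cells
Gen 1: 21 live cells, differs from original
Gen 2: 18 live cells, differs from original
Gen 3: 17 live cells, differs from original
Gen 4: 12 live cells, differs from original
Gen 5: 13 live cells, differs from original
Gen 6: 11 live cells, differs from original
Gen 7: 10 live cells, differs from original
Gen 8: 10 live cells, differs from original
Gen 9: 10 live cells, differs from original
Gen 10: 13 live cells, differs from original
Gen 11: 11 live cells, differs from original
Gen 12: 9 live cells, differs from original
No period found within 12 steps.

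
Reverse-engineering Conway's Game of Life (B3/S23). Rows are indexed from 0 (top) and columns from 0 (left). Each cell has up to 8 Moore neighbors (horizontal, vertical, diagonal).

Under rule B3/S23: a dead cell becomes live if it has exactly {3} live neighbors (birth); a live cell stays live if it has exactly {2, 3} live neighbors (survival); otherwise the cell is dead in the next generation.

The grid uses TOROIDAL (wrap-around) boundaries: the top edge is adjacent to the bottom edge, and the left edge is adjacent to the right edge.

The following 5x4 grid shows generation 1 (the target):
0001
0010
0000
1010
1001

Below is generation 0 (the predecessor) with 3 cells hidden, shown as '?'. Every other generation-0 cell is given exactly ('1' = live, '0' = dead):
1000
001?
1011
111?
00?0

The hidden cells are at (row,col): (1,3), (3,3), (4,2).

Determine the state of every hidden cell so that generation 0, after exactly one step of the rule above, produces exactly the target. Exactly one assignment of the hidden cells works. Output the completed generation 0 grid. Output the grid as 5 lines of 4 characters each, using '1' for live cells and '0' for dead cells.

Answer: 1000
0011
1011
1110
0000

Derivation:
Hidden generation-0 cells (in order): (1,3), (3,3), (4,2).
A hidden cell only influences target cells in its own 3x3 neighborhood. Try each of the 2^3 = 8 assignments, step the completed generation 0 forward once under B3/S23, and compare with the target:
  (1,3)=0 (3,3)=0 (4,2)=0 -> step gives (0,3)='0' but target has '1' -> reject
  (1,3)=0 (3,3)=0 (4,2)=1 -> step gives (0,1)='1' but target has '0' -> reject
  (1,3)=0 (3,3)=1 (4,2)=0 -> step gives (0,3)='0' but target has '1' -> reject
  (1,3)=0 (3,3)=1 (4,2)=1 -> step gives (0,1)='1' but target has '0' -> reject
  (1,3)=1 (3,3)=0 (4,2)=0 -> step reproduces the target at every cell -> ACCEPT
  (1,3)=1 (3,3)=0 (4,2)=1 -> step gives (0,1)='1' but target has '0' -> reject
  (1,3)=1 (3,3)=1 (4,2)=0 -> step gives (3,0)='0' but target has '1' -> reject
  (1,3)=1 (3,3)=1 (4,2)=1 -> step gives (0,1)='1' but target has '0' -> reject
Unique solution: (1,3)=live, (3,3)=dead, (4,2)=dead.
Check: live-neighbor counts of every cell in the completed generation 0:
1223
4435
4656
3435
3423
Applying B3/S23 to generation 0 with these counts gives:
0001
0010
0000
1010
1001
which matches the target exactly.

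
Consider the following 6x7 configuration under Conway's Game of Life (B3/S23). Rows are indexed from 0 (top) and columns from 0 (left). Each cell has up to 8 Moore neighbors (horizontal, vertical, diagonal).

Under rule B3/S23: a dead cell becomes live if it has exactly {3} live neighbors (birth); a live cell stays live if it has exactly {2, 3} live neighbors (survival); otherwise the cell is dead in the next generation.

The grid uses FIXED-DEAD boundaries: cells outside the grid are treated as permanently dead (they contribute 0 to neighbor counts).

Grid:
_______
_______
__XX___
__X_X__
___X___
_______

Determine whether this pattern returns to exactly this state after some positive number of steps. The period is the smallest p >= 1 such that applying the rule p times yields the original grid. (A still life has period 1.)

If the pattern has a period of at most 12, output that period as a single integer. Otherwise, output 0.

Answer: 1

Derivation:
Simulating and comparing each generation to the original:
Gen 0 (original, given above): 5 live cells
Gen 1: 5 live cells, MATCHES original -> period = 1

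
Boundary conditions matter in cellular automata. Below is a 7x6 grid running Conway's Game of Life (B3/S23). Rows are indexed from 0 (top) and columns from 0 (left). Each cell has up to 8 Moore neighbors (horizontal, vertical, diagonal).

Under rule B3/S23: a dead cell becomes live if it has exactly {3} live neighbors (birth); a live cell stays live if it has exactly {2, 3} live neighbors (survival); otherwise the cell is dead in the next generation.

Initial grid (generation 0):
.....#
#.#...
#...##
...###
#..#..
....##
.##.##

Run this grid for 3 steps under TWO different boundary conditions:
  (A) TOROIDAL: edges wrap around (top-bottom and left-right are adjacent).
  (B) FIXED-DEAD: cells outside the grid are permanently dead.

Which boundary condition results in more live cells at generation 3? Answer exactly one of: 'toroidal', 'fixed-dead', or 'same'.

Answer: toroidal

Derivation:
Under TOROIDAL boundary, generation 3:
###..#
...##.
..##.#
...#.#
...#..
##.#..
...#..
Population = 16

Under FIXED-DEAD boundary, generation 3:
......
....##
...###
..##..
..##..
..#..#
..####
Population = 15

Comparison: toroidal=16, fixed-dead=15 -> toroidal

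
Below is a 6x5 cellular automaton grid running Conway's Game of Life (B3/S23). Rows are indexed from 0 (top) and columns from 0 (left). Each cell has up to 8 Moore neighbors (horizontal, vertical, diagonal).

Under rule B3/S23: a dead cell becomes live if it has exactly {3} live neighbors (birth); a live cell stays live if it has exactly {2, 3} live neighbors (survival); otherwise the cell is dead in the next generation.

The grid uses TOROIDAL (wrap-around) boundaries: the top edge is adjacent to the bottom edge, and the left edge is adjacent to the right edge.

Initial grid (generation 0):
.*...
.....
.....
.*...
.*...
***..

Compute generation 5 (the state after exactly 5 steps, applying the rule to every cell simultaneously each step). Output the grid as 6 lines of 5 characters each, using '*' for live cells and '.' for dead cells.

Simulating step by step:
Generation 0 (given above): 6 live cells
Generation 1: 5 live cells
***..
.....
.....
.....
.....
*.*..
Generation 2: 5 live cells
*.*..
.*...
.....
.....
.....
*.*..
Generation 3: 3 live cells
*.*..
.*...
.....
.....
.....
.....
Generation 4: 2 live cells
.*...
.*...
.....
.....
.....
.....
Generation 5: 0 live cells
(generation 5 grid is the final answer)

Answer: .....
.....
.....
.....
.....
.....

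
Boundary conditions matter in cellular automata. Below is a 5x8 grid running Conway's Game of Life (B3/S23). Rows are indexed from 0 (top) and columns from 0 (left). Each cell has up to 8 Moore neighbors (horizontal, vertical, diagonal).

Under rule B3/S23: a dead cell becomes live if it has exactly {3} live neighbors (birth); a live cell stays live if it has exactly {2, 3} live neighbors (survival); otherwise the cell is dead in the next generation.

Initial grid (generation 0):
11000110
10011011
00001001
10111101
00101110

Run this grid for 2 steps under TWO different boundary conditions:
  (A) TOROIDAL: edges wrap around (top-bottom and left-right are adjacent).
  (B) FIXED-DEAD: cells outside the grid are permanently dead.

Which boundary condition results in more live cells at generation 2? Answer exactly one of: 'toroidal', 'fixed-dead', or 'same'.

Under TOROIDAL boundary, generation 2:
10000000
00010000
00000000
10010000
00010001
Population = 6

Under FIXED-DEAD boundary, generation 2:
11111111
00011001
00000011
10010011
01100000
Population = 19

Comparison: toroidal=6, fixed-dead=19 -> fixed-dead

Answer: fixed-dead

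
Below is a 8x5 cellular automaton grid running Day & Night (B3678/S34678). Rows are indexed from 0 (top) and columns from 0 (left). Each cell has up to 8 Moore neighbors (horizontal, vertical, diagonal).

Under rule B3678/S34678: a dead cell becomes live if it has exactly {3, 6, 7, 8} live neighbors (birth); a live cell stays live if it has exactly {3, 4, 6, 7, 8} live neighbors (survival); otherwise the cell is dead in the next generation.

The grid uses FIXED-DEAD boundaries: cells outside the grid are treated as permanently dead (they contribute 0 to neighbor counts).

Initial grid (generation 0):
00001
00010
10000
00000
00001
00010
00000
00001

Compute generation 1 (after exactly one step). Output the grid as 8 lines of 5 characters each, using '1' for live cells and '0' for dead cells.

Answer: 00000
00000
00000
00000
00000
00000
00000
00000

Derivation:
Simulating step by step:
Generation 0 (given above): 6 live cells
Generation 1: 0 live cells
(generation 1 grid is the final answer)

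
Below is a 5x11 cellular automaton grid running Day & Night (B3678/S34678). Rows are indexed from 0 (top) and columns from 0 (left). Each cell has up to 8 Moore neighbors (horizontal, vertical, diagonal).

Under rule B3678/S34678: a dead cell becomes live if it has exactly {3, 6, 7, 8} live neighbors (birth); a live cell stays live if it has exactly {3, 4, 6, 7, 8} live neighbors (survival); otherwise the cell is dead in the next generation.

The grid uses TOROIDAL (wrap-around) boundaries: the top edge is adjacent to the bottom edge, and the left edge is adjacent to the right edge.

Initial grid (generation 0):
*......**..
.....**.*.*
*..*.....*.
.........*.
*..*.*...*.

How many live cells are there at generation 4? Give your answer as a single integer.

Answer: 9

Derivation:
Simulating step by step:
Generation 0 (given above): 15 live cells
Generation 1: 11 live cells
....**.**..
*.......*.*
........**.
....*...*..
...........
Generation 2: 11 live cells
.........*.
........*..
.......****
.........*.
....**.**..
Generation 3: 12 live cells
.......*...
.......**.*
........**.
......*.***
........**.
Generation 4: 9 live cells
.......*...
.......**..
.........*.
.........**
........***
Population at generation 4: 9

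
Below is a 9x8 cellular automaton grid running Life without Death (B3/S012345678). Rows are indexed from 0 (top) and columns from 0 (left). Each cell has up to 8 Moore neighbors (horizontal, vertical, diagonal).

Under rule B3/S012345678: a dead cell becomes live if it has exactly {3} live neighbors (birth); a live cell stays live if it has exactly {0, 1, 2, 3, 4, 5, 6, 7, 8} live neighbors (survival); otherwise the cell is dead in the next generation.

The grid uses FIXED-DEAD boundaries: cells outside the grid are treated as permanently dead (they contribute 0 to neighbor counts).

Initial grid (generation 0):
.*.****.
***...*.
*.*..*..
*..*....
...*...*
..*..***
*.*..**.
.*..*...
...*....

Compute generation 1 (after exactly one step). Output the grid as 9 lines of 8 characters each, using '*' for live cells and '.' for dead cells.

Answer: **.****.
***...*.
*.**.*..
*****...
..***..*
.*******
*.******
.*****..
...*....

Derivation:
Simulating step by step:
Generation 0 (given above): 27 live cells
Generation 1: 43 live cells
(generation 1 grid is the final answer)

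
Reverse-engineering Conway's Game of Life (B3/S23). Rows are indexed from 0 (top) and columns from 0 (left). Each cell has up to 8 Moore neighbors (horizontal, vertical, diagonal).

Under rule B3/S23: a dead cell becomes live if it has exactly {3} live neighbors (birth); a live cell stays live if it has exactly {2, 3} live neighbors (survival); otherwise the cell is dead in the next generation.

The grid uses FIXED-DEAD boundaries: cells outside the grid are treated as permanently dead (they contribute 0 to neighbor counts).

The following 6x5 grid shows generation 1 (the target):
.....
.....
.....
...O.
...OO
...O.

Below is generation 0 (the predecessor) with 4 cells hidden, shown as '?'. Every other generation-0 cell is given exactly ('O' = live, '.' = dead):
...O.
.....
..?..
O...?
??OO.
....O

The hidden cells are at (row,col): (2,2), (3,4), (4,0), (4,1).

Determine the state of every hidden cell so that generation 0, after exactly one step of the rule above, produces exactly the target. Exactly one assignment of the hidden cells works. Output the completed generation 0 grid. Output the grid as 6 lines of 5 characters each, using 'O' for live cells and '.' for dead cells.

Hidden generation-0 cells (in order): (2,2), (3,4), (4,0), (4,1).
A hidden cell only influences target cells in its own 3x3 neighborhood. Try each of the 2^4 = 16 assignments, step the completed generation 0 forward once under B3/S23, and compare with the target:
  (2,2)=. (3,4)=. (4,0)=. (4,1)=. -> step gives (3,3)='.' but target has 'O' -> reject
  (2,2)=. (3,4)=. (4,0)=. (4,1)=O -> step gives (3,1)='O' but target has '.' -> reject
  (2,2)=. (3,4)=. (4,0)=O (4,1)=. -> step gives (3,1)='O' but target has '.' -> reject
  (2,2)=. (3,4)=. (4,0)=O (4,1)=O -> step gives (3,0)='O' but target has '.' -> reject
  (2,2)=. (3,4)=O (4,0)=. (4,1)=. -> step reproduces the target at every cell -> ACCEPT
  (2,2)=. (3,4)=O (4,0)=. (4,1)=O -> step gives (3,1)='O' but target has '.' -> reject
  (2,2)=. (3,4)=O (4,0)=O (4,1)=. -> step gives (3,1)='O' but target has '.' -> reject
  (2,2)=. (3,4)=O (4,0)=O (4,1)=O -> step gives (3,0)='O' but target has '.' -> reject
  (2,2)=O (3,4)=. (4,0)=. (4,1)=. -> step gives (3,1)='O' but target has '.' -> reject
  (2,2)=O (3,4)=. (4,0)=. (4,1)=O -> step gives (4,1)='O' but target has '.' -> reject
  (2,2)=O (3,4)=. (4,0)=O (4,1)=. -> step gives (3,2)='O' but target has '.' -> reject
  (2,2)=O (3,4)=. (4,0)=O (4,1)=O -> step gives (3,0)='O' but target has '.' -> reject
  (2,2)=O (3,4)=O (4,0)=. (4,1)=. -> step gives (3,1)='O' but target has '.' -> reject
  (2,2)=O (3,4)=O (4,0)=. (4,1)=O -> step gives (3,3)='.' but target has 'O' -> reject
  (2,2)=O (3,4)=O (4,0)=O (4,1)=. -> step gives (3,2)='O' but target has '.' -> reject
  (2,2)=O (3,4)=O (4,0)=O (4,1)=O -> step gives (3,0)='O' but target has '.' -> reject
Unique solution: (2,2)=dead, (3,4)=live, (4,0)=dead, (4,1)=dead.
Check: live-neighbor counts of every cell in the completed generation 0:
00101
00111
11011
02231
12133
01231
Applying B3/S23 to generation 0 with these counts gives:
.....
.....
.....
...O.
...OO
...O.
which matches the target exactly.

Answer: ...O.
.....
.....
O...O
..OO.
....O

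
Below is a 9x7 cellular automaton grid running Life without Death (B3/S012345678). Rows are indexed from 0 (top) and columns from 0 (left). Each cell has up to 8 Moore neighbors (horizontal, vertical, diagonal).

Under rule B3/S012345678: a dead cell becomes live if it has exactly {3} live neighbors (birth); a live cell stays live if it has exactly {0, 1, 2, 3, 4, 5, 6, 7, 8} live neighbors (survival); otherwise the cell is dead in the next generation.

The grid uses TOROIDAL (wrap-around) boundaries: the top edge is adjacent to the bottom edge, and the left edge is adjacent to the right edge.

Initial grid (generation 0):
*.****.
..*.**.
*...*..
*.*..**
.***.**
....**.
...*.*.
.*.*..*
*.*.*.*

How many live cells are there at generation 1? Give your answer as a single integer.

Simulating step by step:
Generation 0 (given above): 30 live cells
Generation 1: 32 live cells
*.****.
..*.**.
*...*..
*.*..**
.***.**
....**.
..**.**
.*.*..*
*.*.*.*
Population at generation 1: 32

Answer: 32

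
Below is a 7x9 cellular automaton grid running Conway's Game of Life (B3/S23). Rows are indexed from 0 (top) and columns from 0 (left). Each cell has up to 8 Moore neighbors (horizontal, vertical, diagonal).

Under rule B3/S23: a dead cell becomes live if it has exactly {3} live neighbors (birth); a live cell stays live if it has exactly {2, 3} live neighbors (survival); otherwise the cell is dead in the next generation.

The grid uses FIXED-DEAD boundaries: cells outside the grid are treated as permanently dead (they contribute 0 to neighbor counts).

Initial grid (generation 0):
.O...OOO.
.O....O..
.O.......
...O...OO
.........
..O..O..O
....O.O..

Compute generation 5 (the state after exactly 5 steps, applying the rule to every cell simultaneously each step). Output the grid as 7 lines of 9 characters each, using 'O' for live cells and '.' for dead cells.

Simulating step by step:
Generation 0 (given above): 15 live cells
Generation 1: 15 live cells
.....OOO.
OOO..OOO.
..O....O.
.........
.......OO
.....O...
.....O...
Generation 2: 12 live cells
.O...O.O.
.OO..O..O
..O....O.
.......OO
.........
......O..
.........
Generation 3: 14 live cells
.OO...O..
.OO....OO
.OO...OO.
.......OO
.......O.
.........
.........
Generation 4: 12 live cells
.OO....O.
O..O....O
.OO...O..
........O
.......OO
.........
.........
Generation 5: 11 live cells
(generation 5 grid is the final answer)

Answer: .OO......
O..O...O.
.OO....O.
........O
.......OO
.........
.........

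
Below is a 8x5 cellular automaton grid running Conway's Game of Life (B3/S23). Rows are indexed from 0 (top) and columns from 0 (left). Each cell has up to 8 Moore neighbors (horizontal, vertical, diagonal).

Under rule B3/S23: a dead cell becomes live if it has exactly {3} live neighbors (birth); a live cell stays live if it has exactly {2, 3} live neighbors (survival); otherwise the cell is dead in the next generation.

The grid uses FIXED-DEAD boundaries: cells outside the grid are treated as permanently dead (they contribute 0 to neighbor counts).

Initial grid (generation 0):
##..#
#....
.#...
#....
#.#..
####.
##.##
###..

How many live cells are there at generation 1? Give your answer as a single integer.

Simulating step by step:
Generation 0 (given above): 19 live cells
Generation 1: 14 live cells
##...
#....
##...
#....
#.##.
....#
....#
#.##.
Population at generation 1: 14

Answer: 14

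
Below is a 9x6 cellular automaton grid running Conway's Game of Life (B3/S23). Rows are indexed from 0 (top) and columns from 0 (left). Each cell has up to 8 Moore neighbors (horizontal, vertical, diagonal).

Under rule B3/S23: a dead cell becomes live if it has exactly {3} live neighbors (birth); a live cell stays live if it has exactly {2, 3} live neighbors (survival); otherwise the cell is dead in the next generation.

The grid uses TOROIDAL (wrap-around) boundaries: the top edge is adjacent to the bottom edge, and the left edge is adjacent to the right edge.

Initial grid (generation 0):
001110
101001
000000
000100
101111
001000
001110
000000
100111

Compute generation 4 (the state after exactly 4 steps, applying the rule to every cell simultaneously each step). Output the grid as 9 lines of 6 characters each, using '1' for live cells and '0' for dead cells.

Answer: 100100
100000
000010
000000
000000
000000
000000
000010
100010

Derivation:
Simulating step by step:
Generation 0 (given above): 20 live cells
Generation 1: 17 live cells
001000
011011
000000
001101
011011
000000
001100
001000
001001
Generation 2: 29 live cells
101011
011100
110001
111101
111011
010010
001100
011000
011100
Generation 3: 10 live cells
100011
000100
000001
000100
000000
000010
000100
000000
000011
Generation 4: 7 live cells
(generation 4 grid is the final answer)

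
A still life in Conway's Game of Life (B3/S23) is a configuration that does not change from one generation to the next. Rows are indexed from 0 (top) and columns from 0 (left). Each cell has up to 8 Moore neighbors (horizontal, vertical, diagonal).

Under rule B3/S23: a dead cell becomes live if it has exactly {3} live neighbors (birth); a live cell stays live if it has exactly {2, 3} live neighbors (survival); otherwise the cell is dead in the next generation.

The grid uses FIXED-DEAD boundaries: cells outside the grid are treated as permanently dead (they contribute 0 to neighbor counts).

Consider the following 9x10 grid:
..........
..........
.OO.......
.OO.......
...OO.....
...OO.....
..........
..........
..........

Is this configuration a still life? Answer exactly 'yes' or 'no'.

Compute generation 1 and compare to generation 0 (given above):
Generation 1:
..........
..........
.OO.......
.O........
....O.....
...OO.....
..........
..........
..........
Cell (3,2) differs: gen0=1 vs gen1=0 -> NOT a still life.

Answer: no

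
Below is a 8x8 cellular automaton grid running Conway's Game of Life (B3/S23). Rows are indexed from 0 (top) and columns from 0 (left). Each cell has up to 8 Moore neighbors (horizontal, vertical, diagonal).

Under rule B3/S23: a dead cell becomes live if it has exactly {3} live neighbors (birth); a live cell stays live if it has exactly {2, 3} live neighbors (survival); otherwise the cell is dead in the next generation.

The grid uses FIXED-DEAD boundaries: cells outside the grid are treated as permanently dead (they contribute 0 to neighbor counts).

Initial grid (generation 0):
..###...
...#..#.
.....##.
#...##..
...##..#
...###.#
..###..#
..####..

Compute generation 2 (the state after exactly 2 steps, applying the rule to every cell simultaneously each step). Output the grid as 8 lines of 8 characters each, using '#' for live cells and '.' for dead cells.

Answer: ..#.#...
..#.##..
..##....
........
........
........
......#.
........

Derivation:
Simulating step by step:
Generation 0 (given above): 25 live cells
Generation 1: 12 live cells
..###...
..##..#.
......#.
...#....
........
.....#.#
........
..#..#..
Generation 2: 8 live cells
(generation 2 grid is the final answer)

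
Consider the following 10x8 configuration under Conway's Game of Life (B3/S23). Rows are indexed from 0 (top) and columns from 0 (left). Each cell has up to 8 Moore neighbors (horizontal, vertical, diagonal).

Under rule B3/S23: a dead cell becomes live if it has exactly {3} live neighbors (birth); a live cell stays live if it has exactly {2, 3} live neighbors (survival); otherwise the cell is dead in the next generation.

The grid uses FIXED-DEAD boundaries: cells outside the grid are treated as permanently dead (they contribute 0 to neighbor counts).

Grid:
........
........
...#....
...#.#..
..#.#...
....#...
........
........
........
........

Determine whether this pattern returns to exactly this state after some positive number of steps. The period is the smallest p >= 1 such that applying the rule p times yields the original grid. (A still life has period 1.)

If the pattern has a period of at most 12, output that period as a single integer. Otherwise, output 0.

Answer: 2

Derivation:
Simulating and comparing each generation to the original:
Gen 0 (original, given above): 6 live cells
Gen 1: 6 live cells, differs from original
Gen 2: 6 live cells, MATCHES original -> period = 2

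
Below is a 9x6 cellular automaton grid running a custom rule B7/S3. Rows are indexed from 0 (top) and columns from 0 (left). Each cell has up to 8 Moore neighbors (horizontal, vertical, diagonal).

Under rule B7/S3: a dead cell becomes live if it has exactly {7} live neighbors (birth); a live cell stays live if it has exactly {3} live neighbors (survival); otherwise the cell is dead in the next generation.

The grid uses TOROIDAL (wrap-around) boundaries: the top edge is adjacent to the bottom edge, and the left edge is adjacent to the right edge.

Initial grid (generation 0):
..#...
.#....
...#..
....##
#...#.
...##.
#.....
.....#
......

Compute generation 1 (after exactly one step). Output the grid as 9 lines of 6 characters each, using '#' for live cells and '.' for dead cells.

Answer: ......
......
......
....##
......
......
......
......
......

Derivation:
Simulating step by step:
Generation 0 (given above): 11 live cells
Generation 1: 2 live cells
(generation 1 grid is the final answer)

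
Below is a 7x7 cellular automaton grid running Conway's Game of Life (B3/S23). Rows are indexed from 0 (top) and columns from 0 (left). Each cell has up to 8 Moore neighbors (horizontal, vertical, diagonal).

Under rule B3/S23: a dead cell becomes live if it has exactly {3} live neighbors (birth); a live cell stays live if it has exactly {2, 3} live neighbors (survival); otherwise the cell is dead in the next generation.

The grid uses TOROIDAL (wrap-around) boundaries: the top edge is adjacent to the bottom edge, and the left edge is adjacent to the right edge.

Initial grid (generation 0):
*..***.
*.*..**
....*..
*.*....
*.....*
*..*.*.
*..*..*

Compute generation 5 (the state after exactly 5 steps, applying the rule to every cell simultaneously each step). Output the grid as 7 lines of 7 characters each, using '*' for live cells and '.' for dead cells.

Answer: .*.....
*..**..
.**..*.
.......
...**..
......*
*.....*

Derivation:
Simulating step by step:
Generation 0 (given above): 19 live cells
Generation 1: 18 live cells
..**...
**.....
*..*.*.
**....*
*......
.*..**.
****...
Generation 2: 13 live cells
...*...
**.**.*
..*....
.*.....
.....*.
...**.*
*......
Generation 3: 18 live cells
.****.*
**.**..
..**...
.......
....**.
....***
...**..
Generation 4: 14 live cells
.*.....
*....*.
.****..
...**..
....*.*
......*
*.....*
Generation 5: 12 live cells
(generation 5 grid is the final answer)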